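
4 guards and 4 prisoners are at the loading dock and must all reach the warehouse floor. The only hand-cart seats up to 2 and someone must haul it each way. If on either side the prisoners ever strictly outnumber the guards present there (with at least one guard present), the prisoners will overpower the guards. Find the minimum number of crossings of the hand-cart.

impossible

Following every safe sequence of crossings from the start, the most of the 8 that can be at the warehouse floor as the hand-cart arrives there on crossings 1, 3, 5 is 2, 3, 4 respectively; the best ever achieved is 4 of 8.
From crossing 7 on, no configuration arises that was not already reachable earlier: only 11 distinct safe configurations (who is on which side, and where the hand-cart is) can ever be reached, none of them has everyone across, and every continuation just revisits them. They are: 0 guards + 0 prisoners across (hand-cart back at the start); 0 guards + 1 prisoner across (hand-cart there); 0 guards + 1 prisoner across (hand-cart back at the start); 0 guards + 2 prisoners across (hand-cart there); 0 guards + 2 prisoners across (hand-cart back at the start); 0 guards + 3 prisoners across (hand-cart there); 0 guards + 3 prisoners across (hand-cart back at the start); 0 guards + 4 prisoners across (hand-cart there); 1 guard + 1 prisoner across (hand-cart there); 1 guard + 1 prisoner across (hand-cart back at the start); 2 guards + 2 prisoners across (hand-cart there). So no valid plan exists.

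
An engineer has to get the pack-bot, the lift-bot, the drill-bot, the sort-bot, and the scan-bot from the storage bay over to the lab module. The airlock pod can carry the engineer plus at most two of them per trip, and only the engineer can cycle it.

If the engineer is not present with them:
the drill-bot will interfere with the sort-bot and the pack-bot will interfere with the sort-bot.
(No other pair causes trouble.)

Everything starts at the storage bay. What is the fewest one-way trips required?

5

Counting alone: the engineer can take at most 2 across per trip to the lab module, so moving all 5 needs at least 3 loaded trips out, with a return between consecutive ones — at least 5 crossings.
The plan below uses exactly 5 crossings, so it is optimal:
1. Engineer goes to the lab module with the sort-bot.  [the storage bay: the drill-bot, the lift-bot, the pack-bot, the scan-bot | the lab module: the sort-bot]
2. Engineer goes back to the storage bay alone.  [the storage bay: the drill-bot, the lift-bot, the pack-bot, the scan-bot | the lab module: the sort-bot]
3. Engineer goes to the lab module with the lift-bot and the scan-bot.  [the storage bay: the drill-bot, the pack-bot | the lab module: the lift-bot, the scan-bot, the sort-bot]
4. Engineer goes back to the storage bay alone.  [the storage bay: the drill-bot, the pack-bot | the lab module: the lift-bot, the scan-bot, the sort-bot]
5. Engineer goes to the lab module with the drill-bot and the pack-bot.  [the storage bay: — | the lab module: the drill-bot, the lift-bot, the pack-bot, the scan-bot, the sort-bot]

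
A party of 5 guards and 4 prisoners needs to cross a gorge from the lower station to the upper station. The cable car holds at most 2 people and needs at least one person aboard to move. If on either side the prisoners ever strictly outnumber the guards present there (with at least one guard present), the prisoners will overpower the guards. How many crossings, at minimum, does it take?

Counting alone: each trip to the upper station takes at most 2 across and each return brings at least 1 back, so after t trips out (and t−1 returns) at most 2t − (t−1) of the 9 are across; that first reaches 9 at t = 8, so at least 15 crossings are needed.
The plan below uses exactly 15 crossings, so it is optimal:
1. 2 prisoners → the upper station.  (the lower station: 5G 2P; the upper station: 0G 2P)
2. 1 prisoner ← the lower station.  (the lower station: 5G 3P; the upper station: 0G 1P)
3. 2 prisoners → the upper station.  (the lower station: 5G 1P; the upper station: 0G 3P)
4. 1 prisoner ← the lower station.  (the lower station: 5G 2P; the upper station: 0G 2P)
5. 2 guards → the upper station.  (the lower station: 3G 2P; the upper station: 2G 2P)
6. 1 prisoner ← the lower station.  (the lower station: 3G 3P; the upper station: 2G 1P)
7. 1 guard and 1 prisoner → the upper station.  (the lower station: 2G 2P; the upper station: 3G 2P)
8. 1 guard ← the lower station.  (the lower station: 3G 2P; the upper station: 2G 2P)
9. 1 guard and 1 prisoner → the upper station.  (the lower station: 2G 1P; the upper station: 3G 3P)
10. 1 prisoner ← the lower station.  (the lower station: 2G 2P; the upper station: 3G 2P)
11. 1 guard and 1 prisoner → the upper station.  (the lower station: 1G 1P; the upper station: 4G 3P)
12. 1 guard ← the lower station.  (the lower station: 2G 1P; the upper station: 3G 3P)
13. 1 guard and 1 prisoner → the upper station.  (the lower station: 1G 0P; the upper station: 4G 4P)
14. 1 prisoner ← the lower station.  (the lower station: 1G 1P; the upper station: 4G 3P)
15. 1 guard and 1 prisoner → the upper station.  (the lower station: 0G 0P; the upper station: 5G 4P)

15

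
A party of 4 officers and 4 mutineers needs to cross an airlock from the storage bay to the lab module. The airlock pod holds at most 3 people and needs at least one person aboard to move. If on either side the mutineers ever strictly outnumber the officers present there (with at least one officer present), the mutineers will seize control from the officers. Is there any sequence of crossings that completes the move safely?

Yes

1. 2 mutineers → the lab module.  (the storage bay: 4O 2M; the lab module: 0O 2M)
2. 1 mutineer ← the storage bay.  (the storage bay: 4O 3M; the lab module: 0O 1M)
3. 3 mutineers → the lab module.  (the storage bay: 4O 0M; the lab module: 0O 4M)
4. 1 mutineer ← the storage bay.  (the storage bay: 4O 1M; the lab module: 0O 3M)
5. 3 officers → the lab module.  (the storage bay: 1O 1M; the lab module: 3O 3M)
6. 1 officer and 1 mutineer ← the storage bay.  (the storage bay: 2O 2M; the lab module: 2O 2M)
7. 2 officers → the lab module.  (the storage bay: 0O 2M; the lab module: 4O 2M)
8. 1 mutineer ← the storage bay.  (the storage bay: 0O 3M; the lab module: 4O 1M)
9. 3 mutineers → the lab module.  (the storage bay: 0O 0M; the lab module: 4O 4M)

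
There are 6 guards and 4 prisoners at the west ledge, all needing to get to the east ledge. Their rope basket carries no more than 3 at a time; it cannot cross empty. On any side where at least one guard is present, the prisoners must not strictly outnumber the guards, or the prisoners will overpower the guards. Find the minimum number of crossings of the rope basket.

Counting alone: each trip to the east ledge takes at most 3 across and each return brings at least 1 back, so after t trips out (and t−1 returns) at most 3t − (t−1) of the 10 are across; that first reaches 10 at t = 5, so at least 9 crossings are needed.
The plan below uses exactly 9 crossings, so it is optimal:
1. 2 prisoners → the east ledge.  (the west ledge: 6G 2P; the east ledge: 0G 2P)
2. 1 prisoner ← the west ledge.  (the west ledge: 6G 3P; the east ledge: 0G 1P)
3. 3 prisoners → the east ledge.  (the west ledge: 6G 0P; the east ledge: 0G 4P)
4. 1 prisoner ← the west ledge.  (the west ledge: 6G 1P; the east ledge: 0G 3P)
5. 3 guards → the east ledge.  (the west ledge: 3G 1P; the east ledge: 3G 3P)
6. 1 prisoner ← the west ledge.  (the west ledge: 3G 2P; the east ledge: 3G 2P)
7. 1 guard and 2 prisoners → the east ledge.  (the west ledge: 2G 0P; the east ledge: 4G 4P)
8. 1 prisoner ← the west ledge.  (the west ledge: 2G 1P; the east ledge: 4G 3P)
9. 2 guards and 1 prisoner → the east ledge.  (the west ledge: 0G 0P; the east ledge: 6G 4P)

9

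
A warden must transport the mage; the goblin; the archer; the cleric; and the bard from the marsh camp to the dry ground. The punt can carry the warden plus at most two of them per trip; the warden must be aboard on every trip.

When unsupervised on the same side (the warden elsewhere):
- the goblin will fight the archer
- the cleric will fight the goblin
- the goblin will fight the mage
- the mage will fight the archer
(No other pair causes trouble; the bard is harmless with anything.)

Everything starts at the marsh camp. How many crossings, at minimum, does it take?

7

Counting alone: the warden can take at most 2 across per trip to the dry ground, so moving all 5 needs at least 3 loaded trips out, with a return between consecutive ones — at least 5 crossings.
The safety rule pushes this higher. Following every safe sequence of crossings, the most of the 5 that can be at the dry ground as the punt arrives there on crossing 5 is 4 — never all 5.
So no plan with fewer than 7 crossings exists, and this one achieves 7:
1. Warden goes to the dry ground with the goblin and the mage.  [the marsh camp: the archer, the bard, the cleric | the dry ground: the goblin, the mage]
2. Warden goes back to the marsh camp with the mage.  [the marsh camp: the archer, the bard, the cleric, the mage | the dry ground: the goblin]
3. Warden goes to the dry ground with the cleric and the mage.  [the marsh camp: the archer, the bard | the dry ground: the cleric, the goblin, the mage]
4. Warden goes back to the marsh camp with the goblin.  [the marsh camp: the archer, the bard, the goblin | the dry ground: the cleric, the mage]
5. Warden goes to the dry ground with the bard and the goblin.  [the marsh camp: the archer | the dry ground: the bard, the cleric, the goblin, the mage]
6. Warden goes back to the marsh camp with the goblin.  [the marsh camp: the archer, the goblin | the dry ground: the bard, the cleric, the mage]
7. Warden goes to the dry ground with the archer and the goblin.  [the marsh camp: — | the dry ground: the archer, the bard, the cleric, the goblin, the mage]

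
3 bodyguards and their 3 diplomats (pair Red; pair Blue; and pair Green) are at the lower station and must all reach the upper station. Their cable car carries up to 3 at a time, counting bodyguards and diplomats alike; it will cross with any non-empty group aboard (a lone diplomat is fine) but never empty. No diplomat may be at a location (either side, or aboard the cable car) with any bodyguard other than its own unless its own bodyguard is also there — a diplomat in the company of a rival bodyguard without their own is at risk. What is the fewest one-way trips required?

5

Counting alone: each trip to the upper station takes at most 3 across and each return brings at least 1 back, so after t trips out (and t−1 returns) at most 3t − (t−1) of the 6 are across; that first reaches 6 at t = 3, so at least 5 crossings are needed.
The plan below uses exactly 5 crossings, so it is optimal:
1. bodyguard Red and diplomat Red cross → the upper station.
2. bodyguard Red crosses ← the lower station.
3. bodyguard Blue, bodyguard Green, and bodyguard Red cross → the upper station.
4. diplomat Red crosses ← the lower station.
5. diplomat Blue, diplomat Green, and diplomat Red cross → the upper station.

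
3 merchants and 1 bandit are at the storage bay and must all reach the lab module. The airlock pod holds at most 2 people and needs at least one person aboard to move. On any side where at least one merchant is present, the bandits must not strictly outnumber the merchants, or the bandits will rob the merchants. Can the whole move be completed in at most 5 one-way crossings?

Yes

Yes — this plan uses 5 crossings (≤ 5):
1. 1 merchant and 1 bandit → the lab module.  (the storage bay: 2M 0B; the lab module: 1M 1B)
2. 1 bandit ← the storage bay.  (the storage bay: 2M 1B; the lab module: 1M 0B)
3. 1 merchant and 1 bandit → the lab module.  (the storage bay: 1M 0B; the lab module: 2M 1B)
4. 1 bandit ← the storage bay.  (the storage bay: 1M 1B; the lab module: 2M 0B)
5. 1 merchant and 1 bandit → the lab module.  (the storage bay: 0M 0B; the lab module: 3M 1B)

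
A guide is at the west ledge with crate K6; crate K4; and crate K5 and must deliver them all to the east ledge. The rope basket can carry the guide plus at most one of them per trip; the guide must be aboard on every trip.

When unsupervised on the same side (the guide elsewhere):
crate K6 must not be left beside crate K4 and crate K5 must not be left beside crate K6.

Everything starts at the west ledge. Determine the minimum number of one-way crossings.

7

Counting alone: the guide can take at most 1 across per trip to the east ledge, so moving all 3 needs at least 3 loaded trips out, with a return between consecutive ones — at least 5 crossings.
The safety rule pushes this higher. Following every safe sequence of crossings, the most of the 3 that can be at the east ledge as the rope basket arrives there on crossing 5 is 2 — never all 3.
So no plan with fewer than 7 crossings exists, and this one achieves 7:
1. Guide goes to the east ledge with crate K6.
2. Guide goes back to the west ledge alone.
3. Guide goes to the east ledge with crate K4.
4. Guide goes back to the west ledge with crate K6.
5. Guide goes to the east ledge with crate K5.
6. Guide goes back to the west ledge alone.
7. Guide goes to the east ledge with crate K6.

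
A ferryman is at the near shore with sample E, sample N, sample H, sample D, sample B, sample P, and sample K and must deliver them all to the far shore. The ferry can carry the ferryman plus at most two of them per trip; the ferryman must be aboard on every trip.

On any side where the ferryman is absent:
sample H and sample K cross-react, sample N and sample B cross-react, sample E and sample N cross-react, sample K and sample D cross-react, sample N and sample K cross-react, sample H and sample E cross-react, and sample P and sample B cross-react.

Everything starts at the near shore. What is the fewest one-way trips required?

Whatever the first load, the items left behind include a forbidden pair without the ferryman. No opening move is safe, so no plan exists.

impossible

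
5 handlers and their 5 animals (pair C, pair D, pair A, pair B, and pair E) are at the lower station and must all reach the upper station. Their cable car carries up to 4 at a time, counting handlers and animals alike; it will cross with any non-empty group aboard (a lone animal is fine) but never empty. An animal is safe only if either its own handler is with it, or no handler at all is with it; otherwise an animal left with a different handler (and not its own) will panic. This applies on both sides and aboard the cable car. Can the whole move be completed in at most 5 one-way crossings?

No

Counting alone: each trip to the upper station takes at most 4 across and each return brings at least 1 back, so after t trips out (and t−1 returns) at most 4t − (t−1) of the 10 are across; that first reaches 10 at t = 3, so at least 5 crossings are needed.
The safety rule pushes this higher. Following every safe sequence of crossings, the most of the 10 that can be at the upper station as the cable car arrives there on crossing 5 is 9 — never all 10.
So the move cannot be finished within 5 crossings. (The shortest complete plan takes 7:)
1. animal C and handler C cross → the upper station.
2. handler C crosses ← the lower station.
3. animal A, animal B, animal D, and animal E cross → the upper station.
4. animal C crosses ← the lower station.
5. handler A, handler B, handler D, and handler E cross → the upper station.
6. animal D and handler D cross ← the lower station.
7. animal C, animal D, handler C, and handler D cross → the upper station.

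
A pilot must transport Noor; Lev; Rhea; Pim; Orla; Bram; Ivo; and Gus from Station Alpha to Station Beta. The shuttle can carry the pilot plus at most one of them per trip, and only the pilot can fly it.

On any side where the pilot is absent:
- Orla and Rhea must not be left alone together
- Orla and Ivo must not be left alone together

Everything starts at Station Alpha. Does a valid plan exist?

1. Pilot goes to Station Beta with Orla.  [Station Alpha: Bram, Gus, Ivo, Lev, Noor, Pim, Rhea | Station Beta: Orla]
2. Pilot goes back to Station Alpha alone.  [Station Alpha: Bram, Gus, Ivo, Lev, Noor, Pim, Rhea | Station Beta: Orla]
3. Pilot goes to Station Beta with Noor.  [Station Alpha: Bram, Gus, Ivo, Lev, Pim, Rhea | Station Beta: Noor, Orla]
4. Pilot goes back to Station Alpha alone.  [Station Alpha: Bram, Gus, Ivo, Lev, Pim, Rhea | Station Beta: Noor, Orla]
5. Pilot goes to Station Beta with Lev.  [Station Alpha: Bram, Gus, Ivo, Pim, Rhea | Station Beta: Lev, Noor, Orla]
6. Pilot goes back to Station Alpha alone.  [Station Alpha: Bram, Gus, Ivo, Pim, Rhea | Station Beta: Lev, Noor, Orla]
7. Pilot goes to Station Beta with Rhea.  [Station Alpha: Bram, Gus, Ivo, Pim | Station Beta: Lev, Noor, Orla, Rhea]
8. Pilot goes back to Station Alpha with Orla.  [Station Alpha: Bram, Gus, Ivo, Orla, Pim | Station Beta: Lev, Noor, Rhea]
9. Pilot goes to Station Beta with Ivo.  [Station Alpha: Bram, Gus, Orla, Pim | Station Beta: Ivo, Lev, Noor, Rhea]
10. Pilot goes back to Station Alpha alone.  [Station Alpha: Bram, Gus, Orla, Pim | Station Beta: Ivo, Lev, Noor, Rhea]
11. Pilot goes to Station Beta with Pim.  [Station Alpha: Bram, Gus, Orla | Station Beta: Ivo, Lev, Noor, Pim, Rhea]
12. Pilot goes back to Station Alpha alone.  [Station Alpha: Bram, Gus, Orla | Station Beta: Ivo, Lev, Noor, Pim, Rhea]
13. Pilot goes to Station Beta with Bram.  [Station Alpha: Gus, Orla | Station Beta: Bram, Ivo, Lev, Noor, Pim, Rhea]
14. Pilot goes back to Station Alpha alone.  [Station Alpha: Gus, Orla | Station Beta: Bram, Ivo, Lev, Noor, Pim, Rhea]
15. Pilot goes to Station Beta with Gus.  [Station Alpha: Orla | Station Beta: Bram, Gus, Ivo, Lev, Noor, Pim, Rhea]
16. Pilot goes back to Station Alpha alone.  [Station Alpha: Orla | Station Beta: Bram, Gus, Ivo, Lev, Noor, Pim, Rhea]
17. Pilot goes to Station Beta with Orla.  [Station Alpha: — | Station Beta: Bram, Gus, Ivo, Lev, Noor, Orla, Pim, Rhea]

Yes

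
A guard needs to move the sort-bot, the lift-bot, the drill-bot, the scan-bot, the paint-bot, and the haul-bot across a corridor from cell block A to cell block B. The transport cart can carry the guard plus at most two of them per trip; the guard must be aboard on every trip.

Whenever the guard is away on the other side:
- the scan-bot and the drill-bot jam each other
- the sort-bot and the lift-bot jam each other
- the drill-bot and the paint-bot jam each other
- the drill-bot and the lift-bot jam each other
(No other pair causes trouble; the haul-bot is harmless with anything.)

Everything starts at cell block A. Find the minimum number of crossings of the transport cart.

Counting alone: the guard can take at most 2 across per trip to cell block B, so moving all 6 needs at least 3 loaded trips out, with a return between consecutive ones — at least 5 crossings.
The safety rule pushes this higher. Following every safe sequence of crossings, the most of the 6 that can be at cell block B as the transport cart arrives there on crossing 5 is 5 — never all 6.
So no plan with fewer than 7 crossings exists, and this one achieves 7:
1. Guard goes to cell block B with the drill-bot and the sort-bot.
2. Guard goes back to cell block A alone.
3. Guard goes to cell block B with the haul-bot.
4. Guard goes back to cell block A alone.
5. Guard goes to cell block B with the paint-bot and the scan-bot.
6. Guard goes back to cell block A with the drill-bot.
7. Guard goes to cell block B with the drill-bot and the lift-bot.

7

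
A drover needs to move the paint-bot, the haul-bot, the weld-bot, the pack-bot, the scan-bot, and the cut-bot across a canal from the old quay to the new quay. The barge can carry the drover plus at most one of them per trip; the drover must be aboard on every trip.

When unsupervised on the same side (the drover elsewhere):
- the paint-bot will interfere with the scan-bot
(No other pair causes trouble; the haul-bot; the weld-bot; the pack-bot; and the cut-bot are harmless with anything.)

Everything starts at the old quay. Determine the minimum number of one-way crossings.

11

Counting alone: the drover can take at most 1 across per trip to the new quay, so moving all 6 needs at least 6 loaded trips out, with a return between consecutive ones — at least 11 crossings.
The plan below uses exactly 11 crossings, so it is optimal:
1. Drover goes to the new quay with the paint-bot.  [the old quay: the cut-bot, the haul-bot, the pack-bot, the scan-bot, the weld-bot | the new quay: the paint-bot]
2. Drover goes back to the old quay alone.  [the old quay: the cut-bot, the haul-bot, the pack-bot, the scan-bot, the weld-bot | the new quay: the paint-bot]
3. Drover goes to the new quay with the haul-bot.  [the old quay: the cut-bot, the pack-bot, the scan-bot, the weld-bot | the new quay: the haul-bot, the paint-bot]
4. Drover goes back to the old quay alone.  [the old quay: the cut-bot, the pack-bot, the scan-bot, the weld-bot | the new quay: the haul-bot, the paint-bot]
5. Drover goes to the new quay with the weld-bot.  [the old quay: the cut-bot, the pack-bot, the scan-bot | the new quay: the haul-bot, the paint-bot, the weld-bot]
6. Drover goes back to the old quay alone.  [the old quay: the cut-bot, the pack-bot, the scan-bot | the new quay: the haul-bot, the paint-bot, the weld-bot]
7. Drover goes to the new quay with the pack-bot.  [the old quay: the cut-bot, the scan-bot | the new quay: the haul-bot, the pack-bot, the paint-bot, the weld-bot]
8. Drover goes back to the old quay alone.  [the old quay: the cut-bot, the scan-bot | the new quay: the haul-bot, the pack-bot, the paint-bot, the weld-bot]
9. Drover goes to the new quay with the cut-bot.  [the old quay: the scan-bot | the new quay: the cut-bot, the haul-bot, the pack-bot, the paint-bot, the weld-bot]
10. Drover goes back to the old quay alone.  [the old quay: the scan-bot | the new quay: the cut-bot, the haul-bot, the pack-bot, the paint-bot, the weld-bot]
11. Drover goes to the new quay with the scan-bot.  [the old quay: — | the new quay: the cut-bot, the haul-bot, the pack-bot, the paint-bot, the scan-bot, the weld-bot]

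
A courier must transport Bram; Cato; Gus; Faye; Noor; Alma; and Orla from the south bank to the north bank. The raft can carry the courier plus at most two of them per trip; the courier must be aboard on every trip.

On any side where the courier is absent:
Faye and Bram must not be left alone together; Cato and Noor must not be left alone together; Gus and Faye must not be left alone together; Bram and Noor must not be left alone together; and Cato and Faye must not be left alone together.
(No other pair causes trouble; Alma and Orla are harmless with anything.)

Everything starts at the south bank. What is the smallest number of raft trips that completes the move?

9

Counting alone: the courier can take at most 2 across per trip to the north bank, so moving all 7 needs at least 4 loaded trips out, with a return between consecutive ones — at least 7 crossings.
The safety rule pushes this higher. Following every safe sequence of crossings, the most of the 7 that can be at the north bank as the raft arrives there on crossing 7 is 6 — never all 7.
So no plan with fewer than 9 crossings exists, and this one achieves 9:
1. Courier goes to the north bank with Faye and Noor.
2. Courier goes back to the south bank alone.
3. Courier goes to the north bank with Bram.
4. Courier goes back to the south bank with Faye and Noor.
5. Courier goes to the north bank with Cato and Gus.
6. Courier goes back to the south bank alone.
7. Courier goes to the north bank with Alma and Orla.
8. Courier goes back to the south bank alone.
9. Courier goes to the north bank with Faye and Noor.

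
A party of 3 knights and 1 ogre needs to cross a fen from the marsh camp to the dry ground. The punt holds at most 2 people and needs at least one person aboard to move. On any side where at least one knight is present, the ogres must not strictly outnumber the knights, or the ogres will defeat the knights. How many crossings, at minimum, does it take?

Counting alone: each trip to the dry ground takes at most 2 across and each return brings at least 1 back, so after t trips out (and t−1 returns) at most 2t − (t−1) of the 4 are across; that first reaches 4 at t = 3, so at least 5 crossings are needed.
The plan below uses exactly 5 crossings, so it is optimal:
1. 1 knight and 1 ogre → the dry ground.  (the marsh camp: 2K 0O; the dry ground: 1K 1O)
2. 1 ogre ← the marsh camp.  (the marsh camp: 2K 1O; the dry ground: 1K 0O)
3. 1 knight and 1 ogre → the dry ground.  (the marsh camp: 1K 0O; the dry ground: 2K 1O)
4. 1 ogre ← the marsh camp.  (the marsh camp: 1K 1O; the dry ground: 2K 0O)
5. 1 knight and 1 ogre → the dry ground.  (the marsh camp: 0K 0O; the dry ground: 3K 1O)

5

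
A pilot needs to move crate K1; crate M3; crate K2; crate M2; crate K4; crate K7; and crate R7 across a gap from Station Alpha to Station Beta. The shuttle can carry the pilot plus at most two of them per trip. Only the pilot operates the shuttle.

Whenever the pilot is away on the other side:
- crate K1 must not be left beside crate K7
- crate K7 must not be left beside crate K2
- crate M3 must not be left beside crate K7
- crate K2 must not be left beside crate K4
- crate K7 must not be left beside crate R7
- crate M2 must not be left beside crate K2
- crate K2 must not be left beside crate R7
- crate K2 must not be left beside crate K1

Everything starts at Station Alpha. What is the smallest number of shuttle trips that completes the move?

Counting alone: the pilot can take at most 2 across per trip to Station Beta, so moving all 7 needs at least 4 loaded trips out, with a return between consecutive ones — at least 7 crossings.
The safety rule pushes this higher. Following every safe sequence of crossings, the most of the 7 that can be at Station Beta as the shuttle arrives there on crossings 7, 9 is 5, 6 respectively — never all 7.
So no plan with fewer than 11 crossings exists, and this one achieves 11:
1. Pilot goes to Station Beta with crate K2 and crate K7.  [Station Alpha: crate K1, crate K4, crate M2, crate M3, crate R7 | Station Beta: crate K2, crate K7]
2. Pilot goes back to Station Alpha with crate K2.  [Station Alpha: crate K1, crate K2, crate K4, crate M2, crate M3, crate R7 | Station Beta: crate K7]
3. Pilot goes to Station Beta with crate K2 and crate M3.  [Station Alpha: crate K1, crate K4, crate M2, crate R7 | Station Beta: crate K2, crate K7, crate M3]
4. Pilot goes back to Station Alpha with crate K7.  [Station Alpha: crate K1, crate K4, crate K7, crate M2, crate R7 | Station Beta: crate K2, crate M3]
5. Pilot goes to Station Beta with crate K1 and crate R7.  [Station Alpha: crate K4, crate K7, crate M2 | Station Beta: crate K1, crate K2, crate M3, crate R7]
6. Pilot goes back to Station Alpha with crate K2.  [Station Alpha: crate K2, crate K4, crate K7, crate M2 | Station Beta: crate K1, crate M3, crate R7]
7. Pilot goes to Station Beta with crate K2 and crate M2.  [Station Alpha: crate K4, crate K7 | Station Beta: crate K1, crate K2, crate M2, crate M3, crate R7]
8. Pilot goes back to Station Alpha with crate K2.  [Station Alpha: crate K2, crate K4, crate K7 | Station Beta: crate K1, crate M2, crate M3, crate R7]
9. Pilot goes to Station Beta with crate K2 and crate K4.  [Station Alpha: crate K7 | Station Beta: crate K1, crate K2, crate K4, crate M2, crate M3, crate R7]
10. Pilot goes back to Station Alpha with crate K2.  [Station Alpha: crate K2, crate K7 | Station Beta: crate K1, crate K4, crate M2, crate M3, crate R7]
11. Pilot goes to Station Beta with crate K2 and crate K7.  [Station Alpha: — | Station Beta: crate K1, crate K2, crate K4, crate K7, crate M2, crate M3, crate R7]

11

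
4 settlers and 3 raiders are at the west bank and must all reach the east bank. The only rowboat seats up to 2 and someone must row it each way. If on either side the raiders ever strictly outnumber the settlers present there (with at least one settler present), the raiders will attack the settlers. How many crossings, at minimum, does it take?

11

Counting alone: each trip to the east bank takes at most 2 across and each return brings at least 1 back, so after t trips out (and t−1 returns) at most 2t − (t−1) of the 7 are across; that first reaches 7 at t = 6, so at least 11 crossings are needed.
The plan below uses exactly 11 crossings, so it is optimal:
1. 2 raiders → the east bank.  (the west bank: 4S 1R; the east bank: 0S 2R)
2. 1 raider ← the west bank.  (the west bank: 4S 2R; the east bank: 0S 1R)
3. 2 raiders → the east bank.  (the west bank: 4S 0R; the east bank: 0S 3R)
4. 1 raider ← the west bank.  (the west bank: 4S 1R; the east bank: 0S 2R)
5. 2 settlers → the east bank.  (the west bank: 2S 1R; the east bank: 2S 2R)
6. 1 raider ← the west bank.  (the west bank: 2S 2R; the east bank: 2S 1R)
7. 1 settler and 1 raider → the east bank.  (the west bank: 1S 1R; the east bank: 3S 2R)
8. 1 settler ← the west bank.  (the west bank: 2S 1R; the east bank: 2S 2R)
9. 1 settler and 1 raider → the east bank.  (the west bank: 1S 0R; the east bank: 3S 3R)
10. 1 raider ← the west bank.  (the west bank: 1S 1R; the east bank: 3S 2R)
11. 1 settler and 1 raider → the east bank.  (the west bank: 0S 0R; the east bank: 4S 3R)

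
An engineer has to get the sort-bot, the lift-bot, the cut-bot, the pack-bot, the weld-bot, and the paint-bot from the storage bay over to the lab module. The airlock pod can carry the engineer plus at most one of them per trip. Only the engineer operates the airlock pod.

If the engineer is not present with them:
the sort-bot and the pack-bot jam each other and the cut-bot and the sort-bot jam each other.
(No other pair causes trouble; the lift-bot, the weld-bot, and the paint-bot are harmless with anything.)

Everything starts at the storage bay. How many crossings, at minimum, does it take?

Counting alone: the engineer can take at most 1 across per trip to the lab module, so moving all 6 needs at least 6 loaded trips out, with a return between consecutive ones — at least 11 crossings.
The safety rule pushes this higher. Following every safe sequence of crossings, the most of the 6 that can be at the lab module as the airlock pod arrives there on crossing 11 is 5 — never all 6.
So no plan with fewer than 13 crossings exists, and this one achieves 13:
1. Engineer goes to the lab module with the sort-bot.  [the storage bay: the cut-bot, the lift-bot, the pack-bot, the paint-bot, the weld-bot | the lab module: the sort-bot]
2. Engineer goes back to the storage bay alone.  [the storage bay: the cut-bot, the lift-bot, the pack-bot, the paint-bot, the weld-bot | the lab module: the sort-bot]
3. Engineer goes to the lab module with the lift-bot.  [the storage bay: the cut-bot, the pack-bot, the paint-bot, the weld-bot | the lab module: the lift-bot, the sort-bot]
4. Engineer goes back to the storage bay alone.  [the storage bay: the cut-bot, the pack-bot, the paint-bot, the weld-bot | the lab module: the lift-bot, the sort-bot]
5. Engineer goes to the lab module with the cut-bot.  [the storage bay: the pack-bot, the paint-bot, the weld-bot | the lab module: the cut-bot, the lift-bot, the sort-bot]
6. Engineer goes back to the storage bay with the sort-bot.  [the storage bay: the pack-bot, the paint-bot, the sort-bot, the weld-bot | the lab module: the cut-bot, the lift-bot]
7. Engineer goes to the lab module with the pack-bot.  [the storage bay: the paint-bot, the sort-bot, the weld-bot | the lab module: the cut-bot, the lift-bot, the pack-bot]
8. Engineer goes back to the storage bay alone.  [the storage bay: the paint-bot, the sort-bot, the weld-bot | the lab module: the cut-bot, the lift-bot, the pack-bot]
9. Engineer goes to the lab module with the weld-bot.  [the storage bay: the paint-bot, the sort-bot | the lab module: the cut-bot, the lift-bot, the pack-bot, the weld-bot]
10. Engineer goes back to the storage bay alone.  [the storage bay: the paint-bot, the sort-bot | the lab module: the cut-bot, the lift-bot, the pack-bot, the weld-bot]
11. Engineer goes to the lab module with the paint-bot.  [the storage bay: the sort-bot | the lab module: the cut-bot, the lift-bot, the pack-bot, the paint-bot, the weld-bot]
12. Engineer goes back to the storage bay alone.  [the storage bay: the sort-bot | the lab module: the cut-bot, the lift-bot, the pack-bot, the paint-bot, the weld-bot]
13. Engineer goes to the lab module with the sort-bot.  [the storage bay: — | the lab module: the cut-bot, the lift-bot, the pack-bot, the paint-bot, the sort-bot, the weld-bot]

13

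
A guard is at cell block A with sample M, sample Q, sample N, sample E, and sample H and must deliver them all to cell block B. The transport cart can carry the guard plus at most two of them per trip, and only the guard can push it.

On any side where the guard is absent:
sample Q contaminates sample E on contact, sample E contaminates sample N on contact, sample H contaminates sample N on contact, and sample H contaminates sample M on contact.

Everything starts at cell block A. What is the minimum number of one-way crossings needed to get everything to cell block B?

7

Counting alone: the guard can take at most 2 across per trip to cell block B, so moving all 5 needs at least 3 loaded trips out, with a return between consecutive ones — at least 5 crossings.
The safety rule pushes this higher. Following every safe sequence of crossings, the most of the 5 that can be at cell block B as the transport cart arrives there on crossing 5 is 4 — never all 5.
So no plan with fewer than 7 crossings exists, and this one achieves 7:
1. Guard goes to cell block B with sample E and sample H.
2. Guard goes back to cell block A alone.
3. Guard goes to cell block B with sample M.
4. Guard goes back to cell block A with sample H.
5. Guard goes to cell block B with sample N and sample Q.
6. Guard goes back to cell block A with sample E.
7. Guard goes to cell block B with sample E and sample H.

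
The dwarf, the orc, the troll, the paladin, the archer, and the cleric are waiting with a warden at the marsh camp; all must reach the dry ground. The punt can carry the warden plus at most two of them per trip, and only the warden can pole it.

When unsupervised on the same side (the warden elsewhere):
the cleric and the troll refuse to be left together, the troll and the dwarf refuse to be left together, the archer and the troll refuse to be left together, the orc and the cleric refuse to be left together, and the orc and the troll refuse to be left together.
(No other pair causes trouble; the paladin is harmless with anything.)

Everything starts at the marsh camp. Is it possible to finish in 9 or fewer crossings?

Yes — this plan uses 9 crossings (≤ 9):
1. Warden goes to the dry ground with the orc and the troll.
2. Warden goes back to the marsh camp with the orc.
3. Warden goes to the dry ground with the dwarf and the orc.
4. Warden goes back to the marsh camp with the troll.
5. Warden goes to the dry ground with the paladin and the troll.
6. Warden goes back to the marsh camp with the troll.
7. Warden goes to the dry ground with the archer and the troll.
8. Warden goes back to the marsh camp with the troll.
9. Warden goes to the dry ground with the cleric and the troll.

Yes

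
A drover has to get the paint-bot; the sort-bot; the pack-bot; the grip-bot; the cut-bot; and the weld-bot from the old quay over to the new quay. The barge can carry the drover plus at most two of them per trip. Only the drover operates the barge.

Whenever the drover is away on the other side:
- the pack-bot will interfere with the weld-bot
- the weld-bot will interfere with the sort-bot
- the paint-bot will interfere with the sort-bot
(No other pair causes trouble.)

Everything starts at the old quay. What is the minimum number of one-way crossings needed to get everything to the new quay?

Counting alone: the drover can take at most 2 across per trip to the new quay, so moving all 6 needs at least 3 loaded trips out, with a return between consecutive ones — at least 5 crossings.
The plan below uses exactly 5 crossings, so it is optimal:
1. Drover goes to the new quay with the paint-bot and the weld-bot.  [the old quay: the cut-bot, the grip-bot, the pack-bot, the sort-bot | the new quay: the paint-bot, the weld-bot]
2. Drover goes back to the old quay alone.  [the old quay: the cut-bot, the grip-bot, the pack-bot, the sort-bot | the new quay: the paint-bot, the weld-bot]
3. Drover goes to the new quay with the cut-bot and the grip-bot.  [the old quay: the pack-bot, the sort-bot | the new quay: the cut-bot, the grip-bot, the paint-bot, the weld-bot]
4. Drover goes back to the old quay alone.  [the old quay: the pack-bot, the sort-bot | the new quay: the cut-bot, the grip-bot, the paint-bot, the weld-bot]
5. Drover goes to the new quay with the pack-bot and the sort-bot.  [the old quay: — | the new quay: the cut-bot, the grip-bot, the pack-bot, the paint-bot, the sort-bot, the weld-bot]

5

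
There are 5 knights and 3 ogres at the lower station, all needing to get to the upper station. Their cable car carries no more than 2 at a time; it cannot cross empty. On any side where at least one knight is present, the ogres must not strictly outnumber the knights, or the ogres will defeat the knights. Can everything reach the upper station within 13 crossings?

Yes — this plan uses 13 crossings (≤ 13):
1. 2 ogres → the upper station.  (the lower station: 5K 1O; the upper station: 0K 2O)
2. 1 ogre ← the lower station.  (the lower station: 5K 2O; the upper station: 0K 1O)
3. 2 ogres → the upper station.  (the lower station: 5K 0O; the upper station: 0K 3O)
4. 1 ogre ← the lower station.  (the lower station: 5K 1O; the upper station: 0K 2O)
5. 2 knights → the upper station.  (the lower station: 3K 1O; the upper station: 2K 2O)
6. 1 ogre ← the lower station.  (the lower station: 3K 2O; the upper station: 2K 1O)
7. 1 knight and 1 ogre → the upper station.  (the lower station: 2K 1O; the upper station: 3K 2O)
8. 1 ogre ← the lower station.  (the lower station: 2K 2O; the upper station: 3K 1O)
9. 2 ogres → the upper station.  (the lower station: 2K 0O; the upper station: 3K 3O)
10. 1 ogre ← the lower station.  (the lower station: 2K 1O; the upper station: 3K 2O)
11. 1 knight and 1 ogre → the upper station.  (the lower station: 1K 0O; the upper station: 4K 3O)
12. 1 ogre ← the lower station.  (the lower station: 1K 1O; the upper station: 4K 2O)
13. 1 knight and 1 ogre → the upper station.  (the lower station: 0K 0O; the upper station: 5K 3O)

Yes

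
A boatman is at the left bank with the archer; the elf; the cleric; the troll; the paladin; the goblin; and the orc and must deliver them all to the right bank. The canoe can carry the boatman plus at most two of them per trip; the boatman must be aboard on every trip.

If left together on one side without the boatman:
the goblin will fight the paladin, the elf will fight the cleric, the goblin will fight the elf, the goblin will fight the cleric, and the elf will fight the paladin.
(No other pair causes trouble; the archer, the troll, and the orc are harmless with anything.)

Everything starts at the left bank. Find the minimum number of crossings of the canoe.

11

Counting alone: the boatman can take at most 2 across per trip to the right bank, so moving all 7 needs at least 4 loaded trips out, with a return between consecutive ones — at least 7 crossings.
The safety rule pushes this higher. Following every safe sequence of crossings, the most of the 7 that can be at the right bank as the canoe arrives there on crossings 7, 9 is 5, 6 respectively — never all 7.
So no plan with fewer than 11 crossings exists, and this one achieves 11:
1. Boatman goes to the right bank with the elf and the goblin.
2. Boatman goes back to the left bank with the elf.
3. Boatman goes to the right bank with the archer and the elf.
4. Boatman goes back to the left bank with the elf.
5. Boatman goes to the right bank with the elf and the troll.
6. Boatman goes back to the left bank with the elf.
7. Boatman goes to the right bank with the elf and the orc.
8. Boatman goes back to the left bank with the elf.
9. Boatman goes to the right bank with the cleric and the paladin.
10. Boatman goes back to the left bank with the goblin.
11. Boatman goes to the right bank with the elf and the goblin.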